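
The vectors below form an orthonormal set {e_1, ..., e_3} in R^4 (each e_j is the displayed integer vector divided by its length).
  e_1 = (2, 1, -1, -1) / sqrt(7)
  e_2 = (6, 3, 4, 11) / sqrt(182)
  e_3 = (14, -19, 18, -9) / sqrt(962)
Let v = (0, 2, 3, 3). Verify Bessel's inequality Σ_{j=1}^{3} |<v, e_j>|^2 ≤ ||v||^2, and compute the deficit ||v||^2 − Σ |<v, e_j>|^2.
Σ |<v, e_j>|^2 = 618/37; ||v||^2 = 22; deficit = 196/37

Write each e_j = u_j / sqrt(<u_j, u_j>) where u_j is the displayed integer vector. Then <v, e_j> = <v, u_j> / sqrt(<u_j, u_j>), so |<v, e_j>|^2 = <v, u_j>^2 / <u_j, u_j>.
Coefficients: <v, e_1> = -4/sqrt(7), <v, e_2> = 51/sqrt(182), <v, e_3> = -11/sqrt(962).
Square and sum: Σ |<v, e_j>|^2 = 618/37.
Compute ||v||^2 = v·v = 22.
Deficit = 22 − 618/37 = 196/37 ≥ 0, confirming Bessel's inequality. (The deficit equals ||v − Σ <v,e_j> e_j||^2, the squared distance from v to span{e_j}.)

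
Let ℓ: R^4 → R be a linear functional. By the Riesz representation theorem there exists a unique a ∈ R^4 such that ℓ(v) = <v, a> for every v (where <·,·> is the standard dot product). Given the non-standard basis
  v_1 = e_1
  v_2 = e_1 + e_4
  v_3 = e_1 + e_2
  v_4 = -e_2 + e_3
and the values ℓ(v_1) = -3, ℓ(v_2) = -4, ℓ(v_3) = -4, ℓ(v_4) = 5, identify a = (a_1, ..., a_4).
a = (-3, -1, 4, -1)

Write a = (a_1, ..., a_4) in the standard basis. For each basis vector v_i, ℓ(v_i) = <v_i, a> is a linear equation in the a_j's. Collect the n equations into a matrix system V a = ℓ, where row i of V is v_i (expressed in the standard basis). Since V is invertible (lower-triangular with 1s on the diagonal, up to permutation), solve by back-substitution:
  V =
[[1, 0, 0, 0],
 [1, 0, 0, 1],
 [1, 1, 0, 0],
 [0, -1, 1, 0]]
  V a = (-3, -4, -4, 5)
Solving gives a = (-3, -1, 4, -1).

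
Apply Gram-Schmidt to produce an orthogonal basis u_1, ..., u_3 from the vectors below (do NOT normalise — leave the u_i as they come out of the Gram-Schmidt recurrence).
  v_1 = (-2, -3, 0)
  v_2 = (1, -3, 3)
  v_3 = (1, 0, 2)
Orthogonal basis:
  u_1 = (-2, -3, 0)
  u_2 = (27/13, -18/13, 3)
  u_3 = (-9/22, 3/11, 9/22)

Apply the Gram-Schmidt recurrence
  u_1 = v_1
  u_i = v_i − Σ_{j<i} ((v_i · u_j) / (u_j · u_j)) · u_j.

Step by step this gives:
  u_1 = (-2, -3, 0)
  u_2 = (27/13, -18/13, 3)
  u_3 = (-9/22, 3/11, 9/22)

Orthogonality check:
  u_2 · u_1 = 0 (should be 0)
  u_3 · u_1 = 0 (should be 0)
  u_3 · u_2 = 0 (should be 0)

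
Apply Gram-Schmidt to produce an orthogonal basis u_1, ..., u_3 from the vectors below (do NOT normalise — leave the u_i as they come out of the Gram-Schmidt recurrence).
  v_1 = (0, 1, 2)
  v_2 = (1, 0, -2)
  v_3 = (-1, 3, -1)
Orthogonal basis:
  u_1 = (0, 1, 2)
  u_2 = (1, 4/5, -2/5)
  u_3 = (-2, 2, -1)

Apply the Gram-Schmidt recurrence
  u_1 = v_1
  u_i = v_i − Σ_{j<i} ((v_i · u_j) / (u_j · u_j)) · u_j.

Step by step this gives:
  u_1 = (0, 1, 2)
  u_2 = (1, 4/5, -2/5)
  u_3 = (-2, 2, -1)

Orthogonality check:
  u_2 · u_1 = 0 (should be 0)
  u_3 · u_1 = 0 (should be 0)
  u_3 · u_2 = 0 (should be 0)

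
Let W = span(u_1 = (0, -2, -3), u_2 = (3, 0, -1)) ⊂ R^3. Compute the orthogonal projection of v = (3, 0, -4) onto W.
proj_W(v) = (399/121, -162/121, -376/121)

Set up U = [u_1 | ... | u_2] ∈ R^(3×2). The projector onto W = col(U) is P = U (U^T U)^(-1) U^T.
Compute U^T U =
  [13, 3]
  [3, 10],
and U^T v = (12, 13).
Solve U^T U · c = U^T v for the coefficients: c = (81/121, 133/121). The projection is proj_W(v) = U c.
Check: (v - proj_W(v)) · u_1 = 0  (should be 0).
Check: (v - proj_W(v)) · u_2 = 0  (should be 0).
Result: proj_W(v) = (399/121, -162/121, -376/121).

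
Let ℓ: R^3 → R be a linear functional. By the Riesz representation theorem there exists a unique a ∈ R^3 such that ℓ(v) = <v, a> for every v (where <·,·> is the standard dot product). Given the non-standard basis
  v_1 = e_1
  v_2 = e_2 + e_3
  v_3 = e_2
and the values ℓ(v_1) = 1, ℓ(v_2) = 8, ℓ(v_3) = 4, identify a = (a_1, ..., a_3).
a = (1, 4, 4)

Write a = (a_1, ..., a_3) in the standard basis. For each basis vector v_i, ℓ(v_i) = <v_i, a> is a linear equation in the a_j's. Collect the n equations into a matrix system V a = ℓ, where row i of V is v_i (expressed in the standard basis). Since V is invertible (lower-triangular with 1s on the diagonal, up to permutation), solve by back-substitution:
  V =
[[1, 0, 0],
 [0, 1, 1],
 [0, 1, 0]]
  V a = (1, 8, 4)
Solving gives a = (1, 4, 4).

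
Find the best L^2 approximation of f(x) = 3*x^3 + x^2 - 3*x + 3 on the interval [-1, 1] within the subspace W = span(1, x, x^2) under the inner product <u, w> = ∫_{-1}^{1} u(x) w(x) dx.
g(x) = x^2 - 6*x/5 + 3

The best approximation g ∈ W is the orthogonal projection of f onto W. Writing g = a_0 + a_1 x + a_2 x^2, the coefficients solve the normal equations G · a = b where
  G_{ij} = <φ_i, φ_j> and b_i = <f, φ_i>, with φ_0 = 1, φ_1 = x, φ_2 = x^2.
G =
  [2, 0, 2/3]
  [0, 2/3, 0]
  [2/3, 0, 2/5],
b = (20/3, -4/5, 12/5).
Solving gives a_0 = 3, a_1 = -6/5, a_2 = 1, so
  g(x) = x^2 - 6*x/5 + 3.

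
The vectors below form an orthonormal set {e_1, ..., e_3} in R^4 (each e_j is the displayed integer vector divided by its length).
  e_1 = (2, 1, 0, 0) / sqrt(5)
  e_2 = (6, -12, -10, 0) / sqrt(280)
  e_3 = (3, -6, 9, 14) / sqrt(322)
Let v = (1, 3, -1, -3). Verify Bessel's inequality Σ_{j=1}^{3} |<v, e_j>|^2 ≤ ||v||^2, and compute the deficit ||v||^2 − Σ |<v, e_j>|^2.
Σ |<v, e_j>|^2 = 459/23; ||v||^2 = 20; deficit = 1/23

Write each e_j = u_j / sqrt(<u_j, u_j>) where u_j is the displayed integer vector. Then <v, e_j> = <v, u_j> / sqrt(<u_j, u_j>), so |<v, e_j>|^2 = <v, u_j>^2 / <u_j, u_j>.
Coefficients: <v, e_1> = 5/sqrt(5), <v, e_2> = -20/sqrt(280), <v, e_3> = -66/sqrt(322).
Square and sum: Σ |<v, e_j>|^2 = 459/23.
Compute ||v||^2 = v·v = 20.
Deficit = 20 − 459/23 = 1/23 ≥ 0, confirming Bessel's inequality. (The deficit equals ||v − Σ <v,e_j> e_j||^2, the squared distance from v to span{e_j}.)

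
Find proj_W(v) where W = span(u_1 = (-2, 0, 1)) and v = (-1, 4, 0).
proj_W(v) = (-4/5, 0, 2/5)

Set up U = [u_1 | ... | u_1] ∈ R^(3×1). The projector onto W = col(U) is P = U (U^T U)^(-1) U^T.
Compute U^T U =
  [5],
and U^T v = (2).
Solve U^T U · c = U^T v for the coefficients: c = (2/5). The projection is proj_W(v) = U c.
Check: (v - proj_W(v)) · u_1 = 0  (should be 0).
Result: proj_W(v) = (-4/5, 0, 2/5).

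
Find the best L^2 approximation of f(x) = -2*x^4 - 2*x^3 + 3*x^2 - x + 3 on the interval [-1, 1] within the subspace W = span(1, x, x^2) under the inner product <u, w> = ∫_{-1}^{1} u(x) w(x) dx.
g(x) = 9*x^2/7 - 11*x/5 + 111/35

The best approximation g ∈ W is the orthogonal projection of f onto W. Writing g = a_0 + a_1 x + a_2 x^2, the coefficients solve the normal equations G · a = b where
  G_{ij} = <φ_i, φ_j> and b_i = <f, φ_i>, with φ_0 = 1, φ_1 = x, φ_2 = x^2.
G =
  [2, 0, 2/3]
  [0, 2/3, 0]
  [2/3, 0, 2/5],
b = (36/5, -22/15, 92/35).
Solving gives a_0 = 111/35, a_1 = -11/5, a_2 = 9/7, so
  g(x) = 9*x^2/7 - 11*x/5 + 111/35.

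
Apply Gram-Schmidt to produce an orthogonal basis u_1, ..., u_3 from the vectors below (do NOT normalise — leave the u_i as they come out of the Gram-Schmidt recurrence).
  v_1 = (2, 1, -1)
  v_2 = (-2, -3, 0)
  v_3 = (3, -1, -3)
Orthogonal basis:
  u_1 = (2, 1, -1)
  u_2 = (1/3, -11/6, -7/6)
  u_3 = (-3/29, 2/29, -4/29)

Apply the Gram-Schmidt recurrence
  u_1 = v_1
  u_i = v_i − Σ_{j<i} ((v_i · u_j) / (u_j · u_j)) · u_j.

Step by step this gives:
  u_1 = (2, 1, -1)
  u_2 = (1/3, -11/6, -7/6)
  u_3 = (-3/29, 2/29, -4/29)

Orthogonality check:
  u_2 · u_1 = 0 (should be 0)
  u_3 · u_1 = 0 (should be 0)
  u_3 · u_2 = 0 (should be 0)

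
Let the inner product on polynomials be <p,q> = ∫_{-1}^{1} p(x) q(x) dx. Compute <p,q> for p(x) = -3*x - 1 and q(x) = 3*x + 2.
<p,q> = -10

Expand the product: p(x)·q(x) = -9*x^2 - 9*x - 2.
∫_{-1}^{1} of each monomial x^k gives [2/(k+1) if k even, 0 if k odd]. Integrating term-by-term (or equivalently evaluating the antiderivative F(x) = -3*x^3 - 9*x^2/2 - 2*x at the endpoints):
  F(1) − F(−1) = -19/2 − (1/2) = -10.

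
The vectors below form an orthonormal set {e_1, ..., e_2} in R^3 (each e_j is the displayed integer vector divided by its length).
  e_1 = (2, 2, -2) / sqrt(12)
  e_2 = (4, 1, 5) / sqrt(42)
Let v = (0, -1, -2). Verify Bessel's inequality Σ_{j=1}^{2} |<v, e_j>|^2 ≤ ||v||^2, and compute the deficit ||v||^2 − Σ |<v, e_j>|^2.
Σ |<v, e_j>|^2 = 45/14; ||v||^2 = 5; deficit = 25/14

Write each e_j = u_j / sqrt(<u_j, u_j>) where u_j is the displayed integer vector. Then <v, e_j> = <v, u_j> / sqrt(<u_j, u_j>), so |<v, e_j>|^2 = <v, u_j>^2 / <u_j, u_j>.
Coefficients: <v, e_1> = 2/sqrt(12), <v, e_2> = -11/sqrt(42).
Square and sum: Σ |<v, e_j>|^2 = 45/14.
Compute ||v||^2 = v·v = 5.
Deficit = 5 − 45/14 = 25/14 ≥ 0, confirming Bessel's inequality. (The deficit equals ||v − Σ <v,e_j> e_j||^2, the squared distance from v to span{e_j}.)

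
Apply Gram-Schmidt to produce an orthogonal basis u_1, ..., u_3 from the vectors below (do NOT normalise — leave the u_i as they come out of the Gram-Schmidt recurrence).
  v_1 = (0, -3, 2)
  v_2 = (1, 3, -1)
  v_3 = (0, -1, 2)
Orthogonal basis:
  u_1 = (0, -3, 2)
  u_2 = (1, 6/13, 9/13)
  u_3 = (-6/11, 4/11, 6/11)

Apply the Gram-Schmidt recurrence
  u_1 = v_1
  u_i = v_i − Σ_{j<i} ((v_i · u_j) / (u_j · u_j)) · u_j.

Step by step this gives:
  u_1 = (0, -3, 2)
  u_2 = (1, 6/13, 9/13)
  u_3 = (-6/11, 4/11, 6/11)

Orthogonality check:
  u_2 · u_1 = 0 (should be 0)
  u_3 · u_1 = 0 (should be 0)
  u_3 · u_2 = 0 (should be 0)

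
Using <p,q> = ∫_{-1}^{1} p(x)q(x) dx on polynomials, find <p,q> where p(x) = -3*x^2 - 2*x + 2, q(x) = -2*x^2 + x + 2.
<p,q> = 12/5

Expand the product: p(x)·q(x) = 6*x^4 + x^3 - 12*x^2 - 2*x + 4.
∫_{-1}^{1} of each monomial x^k gives [2/(k+1) if k even, 0 if k odd]. Integrating term-by-term (or equivalently evaluating the antiderivative F(x) = 6*x^5/5 + x^4/4 - 4*x^3 - x^2 + 4*x at the endpoints):
  F(1) − F(−1) = 9/20 − (-39/20) = 12/5.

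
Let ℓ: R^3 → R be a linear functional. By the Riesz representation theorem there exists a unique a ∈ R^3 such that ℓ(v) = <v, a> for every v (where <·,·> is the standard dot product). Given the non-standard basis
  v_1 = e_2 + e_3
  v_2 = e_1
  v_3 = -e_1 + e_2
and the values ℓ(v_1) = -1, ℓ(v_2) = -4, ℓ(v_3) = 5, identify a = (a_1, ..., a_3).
a = (-4, 1, -2)

Write a = (a_1, ..., a_3) in the standard basis. For each basis vector v_i, ℓ(v_i) = <v_i, a> is a linear equation in the a_j's. Collect the n equations into a matrix system V a = ℓ, where row i of V is v_i (expressed in the standard basis). Since V is invertible (lower-triangular with 1s on the diagonal, up to permutation), solve by back-substitution:
  V =
[[0, 1, 1],
 [1, 0, 0],
 [-1, 1, 0]]
  V a = (-1, -4, 5)
Solving gives a = (-4, 1, -2).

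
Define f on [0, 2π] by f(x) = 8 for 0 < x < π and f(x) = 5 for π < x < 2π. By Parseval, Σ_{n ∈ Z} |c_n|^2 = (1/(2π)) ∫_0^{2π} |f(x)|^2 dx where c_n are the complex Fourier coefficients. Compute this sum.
Σ |c_n|^2 = 89/2

Parseval equates the L^2 energy of f (normalised by 1/(2π)) with the ℓ^2 sum of its Fourier coefficients: (1/(2π)) ∫_0^{2π} |f|^2 = Σ |c_n|^2.
Compute the left side: (1/(2π)) [∫_0^π 8^2 dx + ∫_π^{2π} 5^2 dx] = (1/(2π)) · (64π + 25π) = (64 + 25)/2 = 89/2.
So Σ_{n ∈ Z} |c_n|^2 = 89/2.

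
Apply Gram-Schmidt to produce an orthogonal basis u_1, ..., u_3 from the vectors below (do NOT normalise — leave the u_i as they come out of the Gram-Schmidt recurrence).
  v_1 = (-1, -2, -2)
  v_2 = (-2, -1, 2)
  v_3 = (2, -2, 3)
Orthogonal basis:
  u_1 = (-1, -2, -2)
  u_2 = (-2, -1, 2)
  u_3 = (22/9, -22/9, 11/9)

Apply the Gram-Schmidt recurrence
  u_1 = v_1
  u_i = v_i − Σ_{j<i} ((v_i · u_j) / (u_j · u_j)) · u_j.

Step by step this gives:
  u_1 = (-1, -2, -2)
  u_2 = (-2, -1, 2)
  u_3 = (22/9, -22/9, 11/9)

Orthogonality check:
  u_2 · u_1 = 0 (should be 0)
  u_3 · u_1 = 0 (should be 0)
  u_3 · u_2 = 0 (should be 0)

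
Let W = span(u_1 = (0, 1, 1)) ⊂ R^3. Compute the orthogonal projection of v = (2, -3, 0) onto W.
proj_W(v) = (0, -3/2, -3/2)

Set up U = [u_1 | ... | u_1] ∈ R^(3×1). The projector onto W = col(U) is P = U (U^T U)^(-1) U^T.
Compute U^T U =
  [2],
and U^T v = (-3).
Solve U^T U · c = U^T v for the coefficients: c = (-3/2). The projection is proj_W(v) = U c.
Check: (v - proj_W(v)) · u_1 = 0  (should be 0).
Result: proj_W(v) = (0, -3/2, -3/2).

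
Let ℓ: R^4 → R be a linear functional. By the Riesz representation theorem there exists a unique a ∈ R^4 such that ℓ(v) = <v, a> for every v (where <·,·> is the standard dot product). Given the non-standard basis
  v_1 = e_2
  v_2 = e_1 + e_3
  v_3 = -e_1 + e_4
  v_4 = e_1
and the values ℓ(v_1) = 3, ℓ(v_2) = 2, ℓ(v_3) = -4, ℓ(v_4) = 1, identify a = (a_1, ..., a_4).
a = (1, 3, 1, -3)

Write a = (a_1, ..., a_4) in the standard basis. For each basis vector v_i, ℓ(v_i) = <v_i, a> is a linear equation in the a_j's. Collect the n equations into a matrix system V a = ℓ, where row i of V is v_i (expressed in the standard basis). Since V is invertible (lower-triangular with 1s on the diagonal, up to permutation), solve by back-substitution:
  V =
[[0, 1, 0, 0],
 [1, 0, 1, 0],
 [-1, 0, 0, 1],
 [1, 0, 0, 0]]
  V a = (3, 2, -4, 1)
Solving gives a = (1, 3, 1, -3).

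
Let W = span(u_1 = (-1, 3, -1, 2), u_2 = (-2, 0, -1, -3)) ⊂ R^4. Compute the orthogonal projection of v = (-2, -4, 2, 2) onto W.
proj_W(v) = (292/201, -124/67, 208/201, 4/201)

Set up U = [u_1 | ... | u_2] ∈ R^(4×2). The projector onto W = col(U) is P = U (U^T U)^(-1) U^T.
Compute U^T U =
  [15, -3]
  [-3, 14],
and U^T v = (-8, -4).
Solve U^T U · c = U^T v for the coefficients: c = (-124/201, -28/67). The projection is proj_W(v) = U c.
Check: (v - proj_W(v)) · u_1 = 0  (should be 0).
Check: (v - proj_W(v)) · u_2 = 0  (should be 0).
Result: proj_W(v) = (292/201, -124/67, 208/201, 4/201).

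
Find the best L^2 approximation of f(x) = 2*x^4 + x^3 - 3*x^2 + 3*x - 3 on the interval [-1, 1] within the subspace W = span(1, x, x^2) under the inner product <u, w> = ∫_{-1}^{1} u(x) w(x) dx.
g(x) = -9*x^2/7 + 18*x/5 - 111/35

The best approximation g ∈ W is the orthogonal projection of f onto W. Writing g = a_0 + a_1 x + a_2 x^2, the coefficients solve the normal equations G · a = b where
  G_{ij} = <φ_i, φ_j> and b_i = <f, φ_i>, with φ_0 = 1, φ_1 = x, φ_2 = x^2.
G =
  [2, 0, 2/3]
  [0, 2/3, 0]
  [2/3, 0, 2/5],
b = (-36/5, 12/5, -92/35).
Solving gives a_0 = -111/35, a_1 = 18/5, a_2 = -9/7, so
  g(x) = -9*x^2/7 + 18*x/5 - 111/35.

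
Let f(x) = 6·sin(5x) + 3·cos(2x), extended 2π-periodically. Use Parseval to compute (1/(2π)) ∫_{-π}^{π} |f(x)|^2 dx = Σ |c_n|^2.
Σ |c_n|^2 = 45/2

Expand |f|^2 and use orthogonality of {sin(nx), cos(mx)} on [-π, π]:
  ∫_{-π}^{π} sin(nx)^2 dx = π, ∫ cos(mx)^2 dx = π, and cross terms integrate to 0.
So ∫_{-π}^{π} f(x)^2 dx = 6^2 · π + 3^2 · π = (36 + 9)π.
Divide by 2π: (36 + 9)/2 = 45/2.
By Parseval, this equals Σ |c_n|^2.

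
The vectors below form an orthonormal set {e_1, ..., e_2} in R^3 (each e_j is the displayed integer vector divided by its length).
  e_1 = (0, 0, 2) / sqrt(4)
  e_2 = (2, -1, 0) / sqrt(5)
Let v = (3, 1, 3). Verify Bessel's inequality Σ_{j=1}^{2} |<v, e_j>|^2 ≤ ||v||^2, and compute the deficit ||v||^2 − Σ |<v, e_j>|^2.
Σ |<v, e_j>|^2 = 14; ||v||^2 = 19; deficit = 5

Write each e_j = u_j / sqrt(<u_j, u_j>) where u_j is the displayed integer vector. Then <v, e_j> = <v, u_j> / sqrt(<u_j, u_j>), so |<v, e_j>|^2 = <v, u_j>^2 / <u_j, u_j>.
Coefficients: <v, e_1> = 6/sqrt(4), <v, e_2> = 5/sqrt(5).
Square and sum: Σ |<v, e_j>|^2 = 14.
Compute ||v||^2 = v·v = 19.
Deficit = 19 − 14 = 5 ≥ 0, confirming Bessel's inequality. (The deficit equals ||v − Σ <v,e_j> e_j||^2, the squared distance from v to span{e_j}.)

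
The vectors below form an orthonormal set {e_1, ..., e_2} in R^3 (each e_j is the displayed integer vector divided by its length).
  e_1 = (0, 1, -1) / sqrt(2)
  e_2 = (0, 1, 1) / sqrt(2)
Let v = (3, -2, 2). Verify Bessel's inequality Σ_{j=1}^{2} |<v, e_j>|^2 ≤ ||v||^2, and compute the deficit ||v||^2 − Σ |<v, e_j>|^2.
Σ |<v, e_j>|^2 = 8; ||v||^2 = 17; deficit = 9

Write each e_j = u_j / sqrt(<u_j, u_j>) where u_j is the displayed integer vector. Then <v, e_j> = <v, u_j> / sqrt(<u_j, u_j>), so |<v, e_j>|^2 = <v, u_j>^2 / <u_j, u_j>.
Coefficients: <v, e_1> = -4/sqrt(2), <v, e_2> = 0/sqrt(2).
Square and sum: Σ |<v, e_j>|^2 = 8.
Compute ||v||^2 = v·v = 17.
Deficit = 17 − 8 = 9 ≥ 0, confirming Bessel's inequality. (The deficit equals ||v − Σ <v,e_j> e_j||^2, the squared distance from v to span{e_j}.)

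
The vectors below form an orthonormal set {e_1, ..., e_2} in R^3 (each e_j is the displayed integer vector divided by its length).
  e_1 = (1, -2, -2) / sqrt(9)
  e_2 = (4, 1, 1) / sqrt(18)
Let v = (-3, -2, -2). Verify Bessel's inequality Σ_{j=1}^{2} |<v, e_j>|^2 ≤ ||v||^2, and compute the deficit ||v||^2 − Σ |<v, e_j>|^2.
Σ |<v, e_j>|^2 = 17; ||v||^2 = 17; deficit = 0

Write each e_j = u_j / sqrt(<u_j, u_j>) where u_j is the displayed integer vector. Then <v, e_j> = <v, u_j> / sqrt(<u_j, u_j>), so |<v, e_j>|^2 = <v, u_j>^2 / <u_j, u_j>.
Coefficients: <v, e_1> = 5/sqrt(9), <v, e_2> = -16/sqrt(18).
Square and sum: Σ |<v, e_j>|^2 = 17.
Compute ||v||^2 = v·v = 17.
Deficit = 17 − 17 = 0 ≥ 0, confirming Bessel's inequality. (The deficit equals ||v − Σ <v,e_j> e_j||^2, the squared distance from v to span{e_j}.)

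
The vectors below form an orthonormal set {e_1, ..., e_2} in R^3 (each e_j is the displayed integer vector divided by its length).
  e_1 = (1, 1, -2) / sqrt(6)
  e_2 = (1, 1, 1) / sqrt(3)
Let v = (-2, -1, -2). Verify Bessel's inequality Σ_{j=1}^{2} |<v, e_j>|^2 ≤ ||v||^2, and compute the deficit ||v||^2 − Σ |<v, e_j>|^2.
Σ |<v, e_j>|^2 = 17/2; ||v||^2 = 9; deficit = 1/2

Write each e_j = u_j / sqrt(<u_j, u_j>) where u_j is the displayed integer vector. Then <v, e_j> = <v, u_j> / sqrt(<u_j, u_j>), so |<v, e_j>|^2 = <v, u_j>^2 / <u_j, u_j>.
Coefficients: <v, e_1> = 1/sqrt(6), <v, e_2> = -5/sqrt(3).
Square and sum: Σ |<v, e_j>|^2 = 17/2.
Compute ||v||^2 = v·v = 9.
Deficit = 9 − 17/2 = 1/2 ≥ 0, confirming Bessel's inequality. (The deficit equals ||v − Σ <v,e_j> e_j||^2, the squared distance from v to span{e_j}.)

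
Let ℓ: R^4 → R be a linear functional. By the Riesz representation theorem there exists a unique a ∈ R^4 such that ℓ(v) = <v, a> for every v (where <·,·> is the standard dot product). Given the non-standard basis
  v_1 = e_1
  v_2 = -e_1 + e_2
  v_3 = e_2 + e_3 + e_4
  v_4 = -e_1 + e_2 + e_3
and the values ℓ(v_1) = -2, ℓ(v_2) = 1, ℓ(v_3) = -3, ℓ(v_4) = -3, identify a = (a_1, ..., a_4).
a = (-2, -1, -4, 2)

Write a = (a_1, ..., a_4) in the standard basis. For each basis vector v_i, ℓ(v_i) = <v_i, a> is a linear equation in the a_j's. Collect the n equations into a matrix system V a = ℓ, where row i of V is v_i (expressed in the standard basis). Since V is invertible (lower-triangular with 1s on the diagonal, up to permutation), solve by back-substitution:
  V =
[[1, 0, 0, 0],
 [-1, 1, 0, 0],
 [0, 1, 1, 1],
 [-1, 1, 1, 0]]
  V a = (-2, 1, -3, -3)
Solving gives a = (-2, -1, -4, 2).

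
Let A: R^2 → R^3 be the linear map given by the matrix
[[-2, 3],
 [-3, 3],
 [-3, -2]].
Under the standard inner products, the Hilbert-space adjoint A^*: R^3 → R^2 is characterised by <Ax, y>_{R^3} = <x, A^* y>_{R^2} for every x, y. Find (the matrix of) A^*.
A^* = A^T =
[[-2, -3, -3],
 [3, 3, -2]]

For real matrices with standard dot products, the defining identity <Ax, y> = <x, A^* y> gives (Ax)^T y = x^T (A^*) y, i.e. x^T A^T y = x^T (A^*) y. Since this holds for all x, y, we must have A^* = A^T. Therefore
A^* =
[[-2, -3, -3],
 [3, 3, -2]].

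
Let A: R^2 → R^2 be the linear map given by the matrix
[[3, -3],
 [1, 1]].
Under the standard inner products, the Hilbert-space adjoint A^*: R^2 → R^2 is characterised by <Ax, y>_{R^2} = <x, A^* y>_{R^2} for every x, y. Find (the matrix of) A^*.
A^* = A^T =
[[3, 1],
 [-3, 1]]

For real matrices with standard dot products, the defining identity <Ax, y> = <x, A^* y> gives (Ax)^T y = x^T (A^*) y, i.e. x^T A^T y = x^T (A^*) y. Since this holds for all x, y, we must have A^* = A^T. Therefore
A^* =
[[3, 1],
 [-3, 1]].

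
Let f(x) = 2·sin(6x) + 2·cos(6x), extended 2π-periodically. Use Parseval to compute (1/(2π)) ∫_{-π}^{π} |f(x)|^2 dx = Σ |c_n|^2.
Σ |c_n|^2 = 4

Expand |f|^2 and use orthogonality of {sin(nx), cos(mx)} on [-π, π]:
  ∫_{-π}^{π} sin(nx)^2 dx = π, ∫ cos(mx)^2 dx = π, and cross terms integrate to 0.
So ∫_{-π}^{π} f(x)^2 dx = 2^2 · π + 2^2 · π = (4 + 4)π.
Divide by 2π: (4 + 4)/2 = 4.
By Parseval, this equals Σ |c_n|^2.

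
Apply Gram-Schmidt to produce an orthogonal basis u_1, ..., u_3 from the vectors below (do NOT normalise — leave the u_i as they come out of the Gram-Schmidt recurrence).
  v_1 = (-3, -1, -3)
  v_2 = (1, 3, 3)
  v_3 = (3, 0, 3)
Orthogonal basis:
  u_1 = (-3, -1, -3)
  u_2 = (-26/19, 42/19, 12/19)
  u_3 = (-9/34, -9/34, 6/17)

Apply the Gram-Schmidt recurrence
  u_1 = v_1
  u_i = v_i − Σ_{j<i} ((v_i · u_j) / (u_j · u_j)) · u_j.

Step by step this gives:
  u_1 = (-3, -1, -3)
  u_2 = (-26/19, 42/19, 12/19)
  u_3 = (-9/34, -9/34, 6/17)

Orthogonality check:
  u_2 · u_1 = 0 (should be 0)
  u_3 · u_1 = 0 (should be 0)
  u_3 · u_2 = 0 (should be 0)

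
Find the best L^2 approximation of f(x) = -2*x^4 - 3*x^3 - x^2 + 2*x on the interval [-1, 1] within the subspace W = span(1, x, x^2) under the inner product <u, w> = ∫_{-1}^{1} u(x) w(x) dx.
g(x) = -19*x^2/7 + x/5 + 6/35

The best approximation g ∈ W is the orthogonal projection of f onto W. Writing g = a_0 + a_1 x + a_2 x^2, the coefficients solve the normal equations G · a = b where
  G_{ij} = <φ_i, φ_j> and b_i = <f, φ_i>, with φ_0 = 1, φ_1 = x, φ_2 = x^2.
G =
  [2, 0, 2/3]
  [0, 2/3, 0]
  [2/3, 0, 2/5],
b = (-22/15, 2/15, -34/35).
Solving gives a_0 = 6/35, a_1 = 1/5, a_2 = -19/7, so
  g(x) = -19*x^2/7 + x/5 + 6/35.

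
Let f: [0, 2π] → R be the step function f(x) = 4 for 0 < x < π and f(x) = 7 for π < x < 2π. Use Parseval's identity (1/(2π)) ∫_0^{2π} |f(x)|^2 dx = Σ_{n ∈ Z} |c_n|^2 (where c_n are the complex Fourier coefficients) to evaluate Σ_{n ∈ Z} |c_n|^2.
Σ |c_n|^2 = 65/2

Parseval equates the L^2 energy of f (normalised by 1/(2π)) with the ℓ^2 sum of its Fourier coefficients: (1/(2π)) ∫_0^{2π} |f|^2 = Σ |c_n|^2.
Compute the left side: (1/(2π)) [∫_0^π 4^2 dx + ∫_π^{2π} 7^2 dx] = (1/(2π)) · (16π + 49π) = (16 + 49)/2 = 65/2.
So Σ_{n ∈ Z} |c_n|^2 = 65/2.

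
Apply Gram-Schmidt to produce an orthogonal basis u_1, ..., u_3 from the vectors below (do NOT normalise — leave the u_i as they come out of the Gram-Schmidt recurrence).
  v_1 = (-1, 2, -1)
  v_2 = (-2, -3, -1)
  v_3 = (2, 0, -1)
Orthogonal basis:
  u_1 = (-1, 2, -1)
  u_2 = (-5/2, -2, -3/2)
  u_3 = (17/15, -17/75, -119/75)

Apply the Gram-Schmidt recurrence
  u_1 = v_1
  u_i = v_i − Σ_{j<i} ((v_i · u_j) / (u_j · u_j)) · u_j.

Step by step this gives:
  u_1 = (-1, 2, -1)
  u_2 = (-5/2, -2, -3/2)
  u_3 = (17/15, -17/75, -119/75)

Orthogonality check:
  u_2 · u_1 = 0 (should be 0)
  u_3 · u_1 = 0 (should be 0)
  u_3 · u_2 = 0 (should be 0)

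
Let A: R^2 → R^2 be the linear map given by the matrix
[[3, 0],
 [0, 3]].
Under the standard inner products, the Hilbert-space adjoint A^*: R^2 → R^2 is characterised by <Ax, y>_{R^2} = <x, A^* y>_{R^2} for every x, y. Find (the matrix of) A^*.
A^* = A^T =
[[3, 0],
 [0, 3]]

For real matrices with standard dot products, the defining identity <Ax, y> = <x, A^* y> gives (Ax)^T y = x^T (A^*) y, i.e. x^T A^T y = x^T (A^*) y. Since this holds for all x, y, we must have A^* = A^T. Therefore
A^* =
[[3, 0],
 [0, 3]].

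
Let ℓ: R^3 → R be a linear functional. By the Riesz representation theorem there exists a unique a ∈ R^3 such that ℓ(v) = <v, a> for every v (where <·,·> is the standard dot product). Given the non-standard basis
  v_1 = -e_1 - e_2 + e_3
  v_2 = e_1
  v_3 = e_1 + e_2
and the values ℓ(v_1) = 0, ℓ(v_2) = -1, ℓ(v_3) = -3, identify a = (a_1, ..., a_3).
a = (-1, -2, -3)

Write a = (a_1, ..., a_3) in the standard basis. For each basis vector v_i, ℓ(v_i) = <v_i, a> is a linear equation in the a_j's. Collect the n equations into a matrix system V a = ℓ, where row i of V is v_i (expressed in the standard basis). Since V is invertible (lower-triangular with 1s on the diagonal, up to permutation), solve by back-substitution:
  V =
[[-1, -1, 1],
 [1, 0, 0],
 [1, 1, 0]]
  V a = (0, -1, -3)
Solving gives a = (-1, -2, -3).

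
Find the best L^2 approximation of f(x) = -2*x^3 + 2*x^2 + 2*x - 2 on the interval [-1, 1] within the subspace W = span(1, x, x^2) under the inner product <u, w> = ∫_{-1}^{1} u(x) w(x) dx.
g(x) = 2*x^2 + 4*x/5 - 2

The best approximation g ∈ W is the orthogonal projection of f onto W. Writing g = a_0 + a_1 x + a_2 x^2, the coefficients solve the normal equations G · a = b where
  G_{ij} = <φ_i, φ_j> and b_i = <f, φ_i>, with φ_0 = 1, φ_1 = x, φ_2 = x^2.
G =
  [2, 0, 2/3]
  [0, 2/3, 0]
  [2/3, 0, 2/5],
b = (-8/3, 8/15, -8/15).
Solving gives a_0 = -2, a_1 = 4/5, a_2 = 2, so
  g(x) = 2*x^2 + 4*x/5 - 2.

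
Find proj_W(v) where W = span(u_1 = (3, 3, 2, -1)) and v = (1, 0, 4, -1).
proj_W(v) = (36/23, 36/23, 24/23, -12/23)

Set up U = [u_1 | ... | u_1] ∈ R^(4×1). The projector onto W = col(U) is P = U (U^T U)^(-1) U^T.
Compute U^T U =
  [23],
and U^T v = (12).
Solve U^T U · c = U^T v for the coefficients: c = (12/23). The projection is proj_W(v) = U c.
Check: (v - proj_W(v)) · u_1 = 0  (should be 0).
Result: proj_W(v) = (36/23, 36/23, 24/23, -12/23).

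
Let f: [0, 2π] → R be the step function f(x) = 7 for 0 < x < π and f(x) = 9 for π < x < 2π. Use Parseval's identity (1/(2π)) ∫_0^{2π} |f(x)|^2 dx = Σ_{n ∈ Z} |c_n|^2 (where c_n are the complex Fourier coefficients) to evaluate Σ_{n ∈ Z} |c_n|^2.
Σ |c_n|^2 = 65

Parseval equates the L^2 energy of f (normalised by 1/(2π)) with the ℓ^2 sum of its Fourier coefficients: (1/(2π)) ∫_0^{2π} |f|^2 = Σ |c_n|^2.
Compute the left side: (1/(2π)) [∫_0^π 7^2 dx + ∫_π^{2π} 9^2 dx] = (1/(2π)) · (49π + 81π) = (49 + 81)/2 = 65.
So Σ_{n ∈ Z} |c_n|^2 = 65.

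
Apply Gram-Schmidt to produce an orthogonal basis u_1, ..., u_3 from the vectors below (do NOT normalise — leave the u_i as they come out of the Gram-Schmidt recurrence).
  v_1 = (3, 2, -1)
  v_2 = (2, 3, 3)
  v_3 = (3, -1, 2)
Orthogonal basis:
  u_1 = (3, 2, -1)
  u_2 = (1/14, 12/7, 51/14)
  u_3 = (432/227, -528/227, 240/227)

Apply the Gram-Schmidt recurrence
  u_1 = v_1
  u_i = v_i − Σ_{j<i} ((v_i · u_j) / (u_j · u_j)) · u_j.

Step by step this gives:
  u_1 = (3, 2, -1)
  u_2 = (1/14, 12/7, 51/14)
  u_3 = (432/227, -528/227, 240/227)

Orthogonality check:
  u_2 · u_1 = 0 (should be 0)
  u_3 · u_1 = 0 (should be 0)
  u_3 · u_2 = 0 (should be 0)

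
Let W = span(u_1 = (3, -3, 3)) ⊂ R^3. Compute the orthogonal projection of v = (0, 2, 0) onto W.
proj_W(v) = (-2/3, 2/3, -2/3)

Set up U = [u_1 | ... | u_1] ∈ R^(3×1). The projector onto W = col(U) is P = U (U^T U)^(-1) U^T.
Compute U^T U =
  [27],
and U^T v = (-6).
Solve U^T U · c = U^T v for the coefficients: c = (-2/9). The projection is proj_W(v) = U c.
Check: (v - proj_W(v)) · u_1 = 0  (should be 0).
Result: proj_W(v) = (-2/3, 2/3, -2/3).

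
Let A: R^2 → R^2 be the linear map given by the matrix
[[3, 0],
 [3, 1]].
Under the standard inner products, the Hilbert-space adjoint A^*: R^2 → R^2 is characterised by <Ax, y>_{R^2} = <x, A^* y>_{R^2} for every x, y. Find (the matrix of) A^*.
A^* = A^T =
[[3, 3],
 [0, 1]]

For real matrices with standard dot products, the defining identity <Ax, y> = <x, A^* y> gives (Ax)^T y = x^T (A^*) y, i.e. x^T A^T y = x^T (A^*) y. Since this holds for all x, y, we must have A^* = A^T. Therefore
A^* =
[[3, 3],
 [0, 1]].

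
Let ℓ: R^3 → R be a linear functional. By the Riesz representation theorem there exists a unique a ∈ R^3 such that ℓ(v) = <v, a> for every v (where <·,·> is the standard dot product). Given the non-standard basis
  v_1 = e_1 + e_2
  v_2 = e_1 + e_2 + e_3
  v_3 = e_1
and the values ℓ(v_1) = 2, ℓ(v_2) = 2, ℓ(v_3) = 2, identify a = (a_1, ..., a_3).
a = (2, 0, 0)

Write a = (a_1, ..., a_3) in the standard basis. For each basis vector v_i, ℓ(v_i) = <v_i, a> is a linear equation in the a_j's. Collect the n equations into a matrix system V a = ℓ, where row i of V is v_i (expressed in the standard basis). Since V is invertible (lower-triangular with 1s on the diagonal, up to permutation), solve by back-substitution:
  V =
[[1, 1, 0],
 [1, 1, 1],
 [1, 0, 0]]
  V a = (2, 2, 2)
Solving gives a = (2, 0, 0).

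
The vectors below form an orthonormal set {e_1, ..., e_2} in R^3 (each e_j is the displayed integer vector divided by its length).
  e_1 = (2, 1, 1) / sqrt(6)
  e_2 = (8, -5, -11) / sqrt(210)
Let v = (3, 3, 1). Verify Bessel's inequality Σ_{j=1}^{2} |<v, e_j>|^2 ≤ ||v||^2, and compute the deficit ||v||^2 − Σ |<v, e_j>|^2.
Σ |<v, e_j>|^2 = 584/35; ||v||^2 = 19; deficit = 81/35

Write each e_j = u_j / sqrt(<u_j, u_j>) where u_j is the displayed integer vector. Then <v, e_j> = <v, u_j> / sqrt(<u_j, u_j>), so |<v, e_j>|^2 = <v, u_j>^2 / <u_j, u_j>.
Coefficients: <v, e_1> = 10/sqrt(6), <v, e_2> = -2/sqrt(210).
Square and sum: Σ |<v, e_j>|^2 = 584/35.
Compute ||v||^2 = v·v = 19.
Deficit = 19 − 584/35 = 81/35 ≥ 0, confirming Bessel's inequality. (The deficit equals ||v − Σ <v,e_j> e_j||^2, the squared distance from v to span{e_j}.)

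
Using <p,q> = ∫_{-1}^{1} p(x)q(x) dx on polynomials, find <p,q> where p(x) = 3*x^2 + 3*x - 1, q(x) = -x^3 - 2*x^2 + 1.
<p,q> = -34/15

Expand the product: p(x)·q(x) = -3*x^5 - 9*x^4 - 5*x^3 + 5*x^2 + 3*x - 1.
∫_{-1}^{1} of each monomial x^k gives [2/(k+1) if k even, 0 if k odd]. Integrating term-by-term (or equivalently evaluating the antiderivative F(x) = -x^6/2 - 9*x^5/5 - 5*x^4/4 + 5*x^3/3 + 3*x^2/2 - x at the endpoints):
  F(1) − F(−1) = -83/60 − (53/60) = -34/15.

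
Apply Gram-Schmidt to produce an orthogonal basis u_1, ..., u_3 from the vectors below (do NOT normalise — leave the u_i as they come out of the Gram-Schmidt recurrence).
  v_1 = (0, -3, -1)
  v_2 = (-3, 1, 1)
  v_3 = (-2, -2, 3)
Orthogonal basis:
  u_1 = (0, -3, -1)
  u_2 = (-3, -1/5, 3/5)
  u_3 = (29/47, -87/94, 261/94)

Apply the Gram-Schmidt recurrence
  u_1 = v_1
  u_i = v_i − Σ_{j<i} ((v_i · u_j) / (u_j · u_j)) · u_j.

Step by step this gives:
  u_1 = (0, -3, -1)
  u_2 = (-3, -1/5, 3/5)
  u_3 = (29/47, -87/94, 261/94)

Orthogonality check:
  u_2 · u_1 = 0 (should be 0)
  u_3 · u_1 = 0 (should be 0)
  u_3 · u_2 = 0 (should be 0)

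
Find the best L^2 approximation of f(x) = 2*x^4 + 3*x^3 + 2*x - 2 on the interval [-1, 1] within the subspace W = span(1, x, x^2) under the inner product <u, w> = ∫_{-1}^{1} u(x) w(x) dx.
g(x) = 12*x^2/7 + 19*x/5 - 76/35

The best approximation g ∈ W is the orthogonal projection of f onto W. Writing g = a_0 + a_1 x + a_2 x^2, the coefficients solve the normal equations G · a = b where
  G_{ij} = <φ_i, φ_j> and b_i = <f, φ_i>, with φ_0 = 1, φ_1 = x, φ_2 = x^2.
G =
  [2, 0, 2/3]
  [0, 2/3, 0]
  [2/3, 0, 2/5],
b = (-16/5, 38/15, -16/21).
Solving gives a_0 = -76/35, a_1 = 19/5, a_2 = 12/7, so
  g(x) = 12*x^2/7 + 19*x/5 - 76/35.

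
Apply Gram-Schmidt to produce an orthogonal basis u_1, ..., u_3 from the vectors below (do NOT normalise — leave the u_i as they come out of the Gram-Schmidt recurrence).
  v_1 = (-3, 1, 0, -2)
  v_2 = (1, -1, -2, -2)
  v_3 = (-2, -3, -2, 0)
Orthogonal basis:
  u_1 = (-3, 1, 0, -2)
  u_2 = (1, -1, -2, -2)
  u_3 = (-13/7, -19/7, -1, 10/7)

Apply the Gram-Schmidt recurrence
  u_1 = v_1
  u_i = v_i − Σ_{j<i} ((v_i · u_j) / (u_j · u_j)) · u_j.

Step by step this gives:
  u_1 = (-3, 1, 0, -2)
  u_2 = (1, -1, -2, -2)
  u_3 = (-13/7, -19/7, -1, 10/7)

Orthogonality check:
  u_2 · u_1 = 0 (should be 0)
  u_3 · u_1 = 0 (should be 0)
  u_3 · u_2 = 0 (should be 0)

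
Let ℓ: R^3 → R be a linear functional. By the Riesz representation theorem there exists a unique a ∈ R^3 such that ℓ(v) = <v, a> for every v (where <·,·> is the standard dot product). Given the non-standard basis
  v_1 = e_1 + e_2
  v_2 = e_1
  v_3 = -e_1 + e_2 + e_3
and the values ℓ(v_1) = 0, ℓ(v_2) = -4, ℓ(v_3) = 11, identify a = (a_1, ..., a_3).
a = (-4, 4, 3)

Write a = (a_1, ..., a_3) in the standard basis. For each basis vector v_i, ℓ(v_i) = <v_i, a> is a linear equation in the a_j's. Collect the n equations into a matrix system V a = ℓ, where row i of V is v_i (expressed in the standard basis). Since V is invertible (lower-triangular with 1s on the diagonal, up to permutation), solve by back-substitution:
  V =
[[1, 1, 0],
 [1, 0, 0],
 [-1, 1, 1]]
  V a = (0, -4, 11)
Solving gives a = (-4, 4, 3).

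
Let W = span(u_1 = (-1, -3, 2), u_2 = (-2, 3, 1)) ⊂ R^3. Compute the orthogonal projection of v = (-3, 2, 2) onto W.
proj_W(v) = (-54/19, 39/19, 41/19)

Set up U = [u_1 | ... | u_2] ∈ R^(3×2). The projector onto W = col(U) is P = U (U^T U)^(-1) U^T.
Compute U^T U =
  [14, -5]
  [-5, 14],
and U^T v = (1, 14).
Solve U^T U · c = U^T v for the coefficients: c = (28/57, 67/57). The projection is proj_W(v) = U c.
Check: (v - proj_W(v)) · u_1 = 0  (should be 0).
Check: (v - proj_W(v)) · u_2 = 0  (should be 0).
Result: proj_W(v) = (-54/19, 39/19, 41/19).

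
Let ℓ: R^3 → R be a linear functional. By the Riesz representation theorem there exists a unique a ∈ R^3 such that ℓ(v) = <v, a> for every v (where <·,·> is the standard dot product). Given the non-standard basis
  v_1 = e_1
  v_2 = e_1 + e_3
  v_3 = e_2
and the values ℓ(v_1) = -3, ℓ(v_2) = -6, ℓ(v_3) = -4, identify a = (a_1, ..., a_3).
a = (-3, -4, -3)

Write a = (a_1, ..., a_3) in the standard basis. For each basis vector v_i, ℓ(v_i) = <v_i, a> is a linear equation in the a_j's. Collect the n equations into a matrix system V a = ℓ, where row i of V is v_i (expressed in the standard basis). Since V is invertible (lower-triangular with 1s on the diagonal, up to permutation), solve by back-substitution:
  V =
[[1, 0, 0],
 [1, 0, 1],
 [0, 1, 0]]
  V a = (-3, -6, -4)
Solving gives a = (-3, -4, -3).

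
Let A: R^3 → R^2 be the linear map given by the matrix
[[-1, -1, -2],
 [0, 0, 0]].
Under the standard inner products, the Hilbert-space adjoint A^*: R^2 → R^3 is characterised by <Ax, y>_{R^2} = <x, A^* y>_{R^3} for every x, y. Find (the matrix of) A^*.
A^* = A^T =
[[-1, 0],
 [-1, 0],
 [-2, 0]]

For real matrices with standard dot products, the defining identity <Ax, y> = <x, A^* y> gives (Ax)^T y = x^T (A^*) y, i.e. x^T A^T y = x^T (A^*) y. Since this holds for all x, y, we must have A^* = A^T. Therefore
A^* =
[[-1, 0],
 [-1, 0],
 [-2, 0]].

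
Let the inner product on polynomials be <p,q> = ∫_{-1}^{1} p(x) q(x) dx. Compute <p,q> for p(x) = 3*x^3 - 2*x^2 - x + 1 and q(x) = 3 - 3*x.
<p,q> = 2/5

Expand the product: p(x)·q(x) = -9*x^4 + 15*x^3 - 3*x^2 - 6*x + 3.
∫_{-1}^{1} of each monomial x^k gives [2/(k+1) if k even, 0 if k odd]. Integrating term-by-term (or equivalently evaluating the antiderivative F(x) = -9*x^5/5 + 15*x^4/4 - x^3 - 3*x^2 + 3*x at the endpoints):
  F(1) − F(−1) = 19/20 − (11/20) = 2/5.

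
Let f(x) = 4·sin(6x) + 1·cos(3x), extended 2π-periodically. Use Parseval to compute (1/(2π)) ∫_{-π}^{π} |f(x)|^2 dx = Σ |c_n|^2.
Σ |c_n|^2 = 17/2

Expand |f|^2 and use orthogonality of {sin(nx), cos(mx)} on [-π, π]:
  ∫_{-π}^{π} sin(nx)^2 dx = π, ∫ cos(mx)^2 dx = π, and cross terms integrate to 0.
So ∫_{-π}^{π} f(x)^2 dx = 4^2 · π + 1^2 · π = (16 + 1)π.
Divide by 2π: (16 + 1)/2 = 17/2.
By Parseval, this equals Σ |c_n|^2.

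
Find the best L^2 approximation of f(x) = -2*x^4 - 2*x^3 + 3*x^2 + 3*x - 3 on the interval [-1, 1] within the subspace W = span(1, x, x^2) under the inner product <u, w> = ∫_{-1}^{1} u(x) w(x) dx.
g(x) = 9*x^2/7 + 9*x/5 - 99/35

The best approximation g ∈ W is the orthogonal projection of f onto W. Writing g = a_0 + a_1 x + a_2 x^2, the coefficients solve the normal equations G · a = b where
  G_{ij} = <φ_i, φ_j> and b_i = <f, φ_i>, with φ_0 = 1, φ_1 = x, φ_2 = x^2.
G =
  [2, 0, 2/3]
  [0, 2/3, 0]
  [2/3, 0, 2/5],
b = (-24/5, 6/5, -48/35).
Solving gives a_0 = -99/35, a_1 = 9/5, a_2 = 9/7, so
  g(x) = 9*x^2/7 + 9*x/5 - 99/35.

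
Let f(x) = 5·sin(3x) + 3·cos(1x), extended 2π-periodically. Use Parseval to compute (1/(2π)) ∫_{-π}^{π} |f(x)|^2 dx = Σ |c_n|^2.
Σ |c_n|^2 = 17

Expand |f|^2 and use orthogonality of {sin(nx), cos(mx)} on [-π, π]:
  ∫_{-π}^{π} sin(nx)^2 dx = π, ∫ cos(mx)^2 dx = π, and cross terms integrate to 0.
So ∫_{-π}^{π} f(x)^2 dx = 5^2 · π + 3^2 · π = (25 + 9)π.
Divide by 2π: (25 + 9)/2 = 17.
By Parseval, this equals Σ |c_n|^2.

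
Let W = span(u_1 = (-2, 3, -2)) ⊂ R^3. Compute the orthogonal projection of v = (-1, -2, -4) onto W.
proj_W(v) = (-8/17, 12/17, -8/17)

Set up U = [u_1 | ... | u_1] ∈ R^(3×1). The projector onto W = col(U) is P = U (U^T U)^(-1) U^T.
Compute U^T U =
  [17],
and U^T v = (4).
Solve U^T U · c = U^T v for the coefficients: c = (4/17). The projection is proj_W(v) = U c.
Check: (v - proj_W(v)) · u_1 = 0  (should be 0).
Result: proj_W(v) = (-8/17, 12/17, -8/17).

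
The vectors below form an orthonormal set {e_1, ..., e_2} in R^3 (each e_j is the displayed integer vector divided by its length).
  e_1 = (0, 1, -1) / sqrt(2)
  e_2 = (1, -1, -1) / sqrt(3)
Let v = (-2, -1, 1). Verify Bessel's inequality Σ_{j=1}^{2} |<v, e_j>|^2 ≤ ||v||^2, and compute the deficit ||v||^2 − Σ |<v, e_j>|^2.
Σ |<v, e_j>|^2 = 10/3; ||v||^2 = 6; deficit = 8/3

Write each e_j = u_j / sqrt(<u_j, u_j>) where u_j is the displayed integer vector. Then <v, e_j> = <v, u_j> / sqrt(<u_j, u_j>), so |<v, e_j>|^2 = <v, u_j>^2 / <u_j, u_j>.
Coefficients: <v, e_1> = -2/sqrt(2), <v, e_2> = -2/sqrt(3).
Square and sum: Σ |<v, e_j>|^2 = 10/3.
Compute ||v||^2 = v·v = 6.
Deficit = 6 − 10/3 = 8/3 ≥ 0, confirming Bessel's inequality. (The deficit equals ||v − Σ <v,e_j> e_j||^2, the squared distance from v to span{e_j}.)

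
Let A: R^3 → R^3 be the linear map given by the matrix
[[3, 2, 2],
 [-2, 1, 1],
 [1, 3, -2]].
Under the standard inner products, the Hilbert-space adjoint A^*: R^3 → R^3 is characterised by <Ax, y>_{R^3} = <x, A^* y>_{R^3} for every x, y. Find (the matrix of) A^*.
A^* = A^T =
[[3, -2, 1],
 [2, 1, 3],
 [2, 1, -2]]

For real matrices with standard dot products, the defining identity <Ax, y> = <x, A^* y> gives (Ax)^T y = x^T (A^*) y, i.e. x^T A^T y = x^T (A^*) y. Since this holds for all x, y, we must have A^* = A^T. Therefore
A^* =
[[3, -2, 1],
 [2, 1, 3],
 [2, 1, -2]].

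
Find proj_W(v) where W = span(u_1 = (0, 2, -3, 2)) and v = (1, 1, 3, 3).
proj_W(v) = (0, -2/17, 3/17, -2/17)

Set up U = [u_1 | ... | u_1] ∈ R^(4×1). The projector onto W = col(U) is P = U (U^T U)^(-1) U^T.
Compute U^T U =
  [17],
and U^T v = (-1).
Solve U^T U · c = U^T v for the coefficients: c = (-1/17). The projection is proj_W(v) = U c.
Check: (v - proj_W(v)) · u_1 = 0  (should be 0).
Result: proj_W(v) = (0, -2/17, 3/17, -2/17).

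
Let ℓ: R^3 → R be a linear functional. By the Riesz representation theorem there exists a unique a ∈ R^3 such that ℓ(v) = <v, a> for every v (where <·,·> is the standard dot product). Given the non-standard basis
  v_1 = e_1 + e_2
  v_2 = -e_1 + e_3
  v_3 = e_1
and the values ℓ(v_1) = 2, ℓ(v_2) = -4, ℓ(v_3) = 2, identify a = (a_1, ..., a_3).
a = (2, 0, -2)

Write a = (a_1, ..., a_3) in the standard basis. For each basis vector v_i, ℓ(v_i) = <v_i, a> is a linear equation in the a_j's. Collect the n equations into a matrix system V a = ℓ, where row i of V is v_i (expressed in the standard basis). Since V is invertible (lower-triangular with 1s on the diagonal, up to permutation), solve by back-substitution:
  V =
[[1, 1, 0],
 [-1, 0, 1],
 [1, 0, 0]]
  V a = (2, -4, 2)
Solving gives a = (2, 0, -2).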